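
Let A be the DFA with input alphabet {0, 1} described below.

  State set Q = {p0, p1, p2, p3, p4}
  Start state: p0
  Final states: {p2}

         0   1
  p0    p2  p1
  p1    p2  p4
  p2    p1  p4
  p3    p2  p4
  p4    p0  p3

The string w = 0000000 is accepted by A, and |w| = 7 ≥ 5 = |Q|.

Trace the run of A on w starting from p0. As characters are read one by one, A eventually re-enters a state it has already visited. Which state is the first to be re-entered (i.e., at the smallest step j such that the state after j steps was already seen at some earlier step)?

State sequence: p0 -0-> p2 -0-> p1 -0-> p2 -0-> p1 -0-> p2 -0-> p1 -0-> p2
First repeat at step 3: p2 was already visited.

The earliest repeat is at step j = 3: A is in p2, which it already visited at step i = 1.
The DFA has 5 states, so the proof of the pumping lemma guarantees a repeated state among the first 5+1 visited; the segment between the two visits is the pumpable y.

p2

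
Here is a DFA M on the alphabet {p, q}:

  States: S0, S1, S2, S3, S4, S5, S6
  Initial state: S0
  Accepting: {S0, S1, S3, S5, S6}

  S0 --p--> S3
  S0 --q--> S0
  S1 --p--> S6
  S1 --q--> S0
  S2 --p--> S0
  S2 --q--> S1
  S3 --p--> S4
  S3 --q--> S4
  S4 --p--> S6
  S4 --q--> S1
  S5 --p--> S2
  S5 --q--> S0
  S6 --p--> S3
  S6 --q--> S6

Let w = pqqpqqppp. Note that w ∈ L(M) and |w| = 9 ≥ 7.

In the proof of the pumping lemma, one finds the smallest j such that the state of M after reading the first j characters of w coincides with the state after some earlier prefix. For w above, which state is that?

S6

Run of M on w = p q q p q q p p p:
  step 0: S0  (start)
  step 1: S3  (read p: S0→S3)
  step 2: S4  (read q: S3→S4)
  step 3: S1  (read q: S4→S1)
  step 4: S6  (read p: S1→S6)
  step 5: S6  (read q: S6→S6)   ← first repeat (S6 seen earlier)
  step 6: S6  (read q: S6→S6)
  step 7: S3  (read p: S6→S3)
  step 8: S4  (read p: S3→S4)
  step 9: S6  (read p: S4→S6)

The earliest repeat is at step j = 5: M is in S6, which it already visited at step i = 4.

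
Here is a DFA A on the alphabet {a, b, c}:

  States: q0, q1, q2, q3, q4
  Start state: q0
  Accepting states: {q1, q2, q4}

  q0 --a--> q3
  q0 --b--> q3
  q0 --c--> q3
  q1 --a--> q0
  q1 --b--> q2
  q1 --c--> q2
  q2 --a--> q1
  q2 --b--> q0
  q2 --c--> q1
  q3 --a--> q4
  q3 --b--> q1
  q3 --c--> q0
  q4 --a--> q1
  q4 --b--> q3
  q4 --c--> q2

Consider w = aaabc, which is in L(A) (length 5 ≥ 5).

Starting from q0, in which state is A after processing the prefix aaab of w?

Run of A on the first 4 characters of w = a a a b:
  step 0: q0  (start)
  step 1: q3  (read a: q0→q3)
  step 2: q4  (read a: q3→q4)
  step 3: q1  (read a: q4→q1)
  step 4: q2  (read b: q1→q2)

After reading 4 characters, A is in state q2.

q2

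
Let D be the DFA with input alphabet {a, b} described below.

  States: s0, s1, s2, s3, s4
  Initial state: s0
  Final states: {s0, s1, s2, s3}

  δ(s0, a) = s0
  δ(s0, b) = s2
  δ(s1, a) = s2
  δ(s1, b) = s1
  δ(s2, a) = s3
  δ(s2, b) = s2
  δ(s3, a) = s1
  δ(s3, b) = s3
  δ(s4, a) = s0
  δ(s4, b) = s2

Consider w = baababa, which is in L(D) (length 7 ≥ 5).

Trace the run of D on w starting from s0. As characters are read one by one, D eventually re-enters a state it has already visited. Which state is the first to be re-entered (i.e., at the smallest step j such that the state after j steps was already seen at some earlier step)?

s1

Run of D on w = b a a b a b a:
  step 0: s0  (start)
  step 1: s2  (read b: s0→s2)
  step 2: s3  (read a: s2→s3)
  step 3: s1  (read a: s3→s1)
  step 4: s1  (read b: s1→s1)   ← first repeat (s1 seen earlier)
  step 5: s2  (read a: s1→s2)
  step 6: s2  (read b: s2→s2)
  step 7: s3  (read a: s2→s3)

The earliest repeat is at step j = 4: D is in s1, which it already visited at step i = 3.
The DFA has 5 states, so the proof of the pumping lemma guarantees a repeated state among the first 5+1 visited; the segment between the two visits is the pumpable y.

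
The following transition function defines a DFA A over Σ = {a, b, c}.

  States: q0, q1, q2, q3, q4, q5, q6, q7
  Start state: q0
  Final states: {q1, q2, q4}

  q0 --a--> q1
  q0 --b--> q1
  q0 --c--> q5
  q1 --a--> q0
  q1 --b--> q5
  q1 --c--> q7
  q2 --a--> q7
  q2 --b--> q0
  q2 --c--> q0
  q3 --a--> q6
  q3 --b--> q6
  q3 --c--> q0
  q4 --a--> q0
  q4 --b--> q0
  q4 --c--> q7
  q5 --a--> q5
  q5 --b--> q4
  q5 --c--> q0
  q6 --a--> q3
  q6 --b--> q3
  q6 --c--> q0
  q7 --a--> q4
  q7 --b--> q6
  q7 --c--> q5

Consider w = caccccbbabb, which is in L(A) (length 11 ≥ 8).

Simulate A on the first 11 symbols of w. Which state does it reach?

q4

Run of A on the first 11 characters of w = c a c c c c b b a b b:
  step 0: q0  (start)
  step 1: q5  (read c: q0→q5)
  step 2: q5  (read a: q5→q5)
  step 3: q0  (read c: q5→q0)
  step 4: q5  (read c: q0→q5)
  step 5: q0  (read c: q5→q0)
  step 6: q5  (read c: q0→q5)
  step 7: q4  (read b: q5→q4)
  step 8: q0  (read b: q4→q0)
  step 9: q1  (read a: q0→q1)
  step 10: q5  (read b: q1→q5)
  step 11: q4  (read b: q5→q4)

After reading 11 characters, A is in state q4.
(This kind of state-tracing is the core of the pumping-lemma construction: with 8 states, pigeonhole forces a repeat within the first 8 steps.)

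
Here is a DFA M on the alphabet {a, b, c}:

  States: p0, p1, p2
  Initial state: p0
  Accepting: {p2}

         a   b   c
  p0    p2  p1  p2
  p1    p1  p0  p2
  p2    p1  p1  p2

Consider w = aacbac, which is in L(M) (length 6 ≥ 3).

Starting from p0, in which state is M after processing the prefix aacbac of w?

Run of M on the first 6 characters of w = a a c b a c:
  step 0: p0  (start)
  step 1: p2  (read a: p0→p2)
  step 2: p1  (read a: p2→p1)
  step 3: p2  (read c: p1→p2)
  step 4: p1  (read b: p2→p1)
  step 5: p1  (read a: p1→p1)
  step 6: p2  (read c: p1→p2)

After reading 6 characters, M is in state p2.

p2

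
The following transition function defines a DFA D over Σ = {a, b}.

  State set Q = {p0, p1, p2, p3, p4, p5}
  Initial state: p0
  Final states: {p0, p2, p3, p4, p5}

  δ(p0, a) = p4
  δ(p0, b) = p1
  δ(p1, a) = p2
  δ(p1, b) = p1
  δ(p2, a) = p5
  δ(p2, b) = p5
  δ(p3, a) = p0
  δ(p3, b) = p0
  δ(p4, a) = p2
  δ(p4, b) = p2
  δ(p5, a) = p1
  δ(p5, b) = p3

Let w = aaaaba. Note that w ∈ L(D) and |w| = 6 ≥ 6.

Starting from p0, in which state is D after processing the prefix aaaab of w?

p1

Run of D on the first 5 characters of w = a a a a b:
  step 0: p0  (start)
  step 1: p4  (read a: p0→p4)
  step 2: p2  (read a: p4→p2)
  step 3: p5  (read a: p2→p5)
  step 4: p1  (read a: p5→p1)
  step 5: p1  (read b: p1→p1)

After reading 5 characters, D is in state p1.
(This kind of state-tracing is the core of the pumping-lemma construction: with 6 states, pigeonhole forces a repeat within the first 6 steps.)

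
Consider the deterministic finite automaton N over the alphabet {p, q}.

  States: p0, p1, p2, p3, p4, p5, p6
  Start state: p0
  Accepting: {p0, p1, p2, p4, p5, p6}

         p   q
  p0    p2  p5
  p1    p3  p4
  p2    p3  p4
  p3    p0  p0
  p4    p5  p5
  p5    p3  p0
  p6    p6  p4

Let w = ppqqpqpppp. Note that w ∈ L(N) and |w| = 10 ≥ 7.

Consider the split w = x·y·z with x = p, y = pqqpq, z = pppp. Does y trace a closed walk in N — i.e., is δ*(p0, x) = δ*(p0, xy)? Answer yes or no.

Run of N on the first 6 characters of w = p p q q p q:
  step 0: p0  (start)
  step 1: p2  (read p: p0→p2)
  step 2: p3  (read p: p2→p3)
  step 3: p0  (read q: p3→p0)
  step 4: p5  (read q: p0→p5)
  step 5: p3  (read p: p5→p3)
  step 6: p0  (read q: p3→p0)

After x (step 1): p2. After xy (step 6): p0.
They differ (p2 ≠ p0), so y is not a cycle from the state after x; this split is not the one the pumping-lemma construction produces, and pumping y need not keep the string in L(N).

no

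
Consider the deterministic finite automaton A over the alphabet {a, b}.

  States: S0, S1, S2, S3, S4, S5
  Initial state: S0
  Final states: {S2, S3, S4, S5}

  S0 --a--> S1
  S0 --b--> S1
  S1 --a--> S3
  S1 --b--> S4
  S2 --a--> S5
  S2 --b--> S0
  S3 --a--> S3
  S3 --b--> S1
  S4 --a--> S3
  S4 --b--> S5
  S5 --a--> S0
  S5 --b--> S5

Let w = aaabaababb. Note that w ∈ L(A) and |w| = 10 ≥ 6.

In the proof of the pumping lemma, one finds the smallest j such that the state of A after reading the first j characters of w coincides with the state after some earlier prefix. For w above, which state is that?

State sequence: S0 -a-> S1 -a-> S3 -a-> S3 -b-> S1 -a-> S3 -a-> S3 -b-> S1 -a-> S3 -b-> S1 -b-> S4
First repeat at step 3: S3 was already visited.

The earliest repeat is at step j = 3: A is in S3, which it already visited at step i = 2.

S3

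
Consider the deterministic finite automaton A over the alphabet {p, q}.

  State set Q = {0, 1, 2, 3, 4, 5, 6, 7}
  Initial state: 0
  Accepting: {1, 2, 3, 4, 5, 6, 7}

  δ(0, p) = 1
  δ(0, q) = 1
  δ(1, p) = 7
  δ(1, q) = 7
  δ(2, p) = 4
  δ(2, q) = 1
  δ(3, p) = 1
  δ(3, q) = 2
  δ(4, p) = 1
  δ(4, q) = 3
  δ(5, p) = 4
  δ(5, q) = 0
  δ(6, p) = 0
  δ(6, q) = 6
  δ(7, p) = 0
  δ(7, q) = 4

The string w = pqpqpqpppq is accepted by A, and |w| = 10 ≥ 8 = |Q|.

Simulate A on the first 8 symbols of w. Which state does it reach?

Run of A on the first 8 characters of w = p q p q p q p p:
  step 0: 0  (start)
  step 1: 1  (read p: 0→1)
  step 2: 7  (read q: 1→7)
  step 3: 0  (read p: 7→0)
  step 4: 1  (read q: 0→1)
  step 5: 7  (read p: 1→7)
  step 6: 4  (read q: 7→4)
  step 7: 1  (read p: 4→1)
  step 8: 7  (read p: 1→7)

After reading 8 characters, A is in state 7.

7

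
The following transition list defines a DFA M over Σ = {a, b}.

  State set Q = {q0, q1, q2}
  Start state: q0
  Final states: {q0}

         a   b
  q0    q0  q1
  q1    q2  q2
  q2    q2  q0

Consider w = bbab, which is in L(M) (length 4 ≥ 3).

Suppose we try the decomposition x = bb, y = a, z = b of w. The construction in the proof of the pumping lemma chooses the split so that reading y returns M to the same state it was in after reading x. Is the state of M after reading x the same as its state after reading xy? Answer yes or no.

yes

State sequence: q0 -b-> q1 -b-> q2 -a-> q2

After x (step 2): q2. After xy (step 3): q2.
They match, so y = a drives M around a cycle from q2 back to itself; pumping y any number of times keeps M in q2 before reading z, and xyⁱz ∈ L(M) for every i ≥ 0.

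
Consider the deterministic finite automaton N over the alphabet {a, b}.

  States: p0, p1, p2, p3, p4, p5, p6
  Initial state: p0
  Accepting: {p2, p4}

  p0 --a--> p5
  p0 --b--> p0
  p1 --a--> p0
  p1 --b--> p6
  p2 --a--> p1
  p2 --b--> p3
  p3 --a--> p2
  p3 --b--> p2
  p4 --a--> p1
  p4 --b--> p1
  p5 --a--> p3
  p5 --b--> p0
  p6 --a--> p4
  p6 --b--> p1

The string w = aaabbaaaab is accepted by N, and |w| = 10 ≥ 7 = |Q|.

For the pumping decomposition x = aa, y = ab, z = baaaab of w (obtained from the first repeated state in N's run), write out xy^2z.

xy^2z = aa·ab·ab·baaaab = aaababbaaaab.
Reading y = ab takes N from p3 back to p3, so after x·y·y the machine is still in p3, and z then leads to the accepting state p2. Hence aaababbaaaab ∈ L(N).

aaababbaaaab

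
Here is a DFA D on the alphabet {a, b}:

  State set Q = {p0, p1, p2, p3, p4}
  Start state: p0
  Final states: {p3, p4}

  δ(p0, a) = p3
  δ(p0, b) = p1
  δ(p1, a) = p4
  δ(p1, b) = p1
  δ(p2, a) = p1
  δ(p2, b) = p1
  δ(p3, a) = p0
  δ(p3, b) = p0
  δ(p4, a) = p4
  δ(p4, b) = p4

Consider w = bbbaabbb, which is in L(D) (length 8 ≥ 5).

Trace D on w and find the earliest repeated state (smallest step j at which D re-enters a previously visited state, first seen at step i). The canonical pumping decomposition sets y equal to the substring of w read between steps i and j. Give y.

b

Run of D on w = b b b a a b b b:
  step 0: p0  (start)
  step 1: p1  (read b: p0→p1)
  step 2: p1  (read b: p1→p1)   ← first repeat (p1 seen earlier)
  step 3: p1  (read b: p1→p1)
  step 4: p4  (read a: p1→p4)
  step 5: p4  (read a: p4→p4)
  step 6: p4  (read b: p4→p4)
  step 7: p4  (read b: p4→p4)
  step 8: p4  (read b: p4→p4)

So i = 1, j = 2, giving x = w[0:1] = b, y = w[1:2] = b, z = w[2:8] = baabbb.
Check: |xy| = 2 ≤ 5 and |y| = 1 ≥ 1. Reading y takes D from p1 back to p1, so every xyⁱz is accepted.
Since D has 5 states, any run of length ≥ 5 visits 5+1 states, so by pigeonhole some state repeats within the first 5 steps — that repeat gives the pumpable loop.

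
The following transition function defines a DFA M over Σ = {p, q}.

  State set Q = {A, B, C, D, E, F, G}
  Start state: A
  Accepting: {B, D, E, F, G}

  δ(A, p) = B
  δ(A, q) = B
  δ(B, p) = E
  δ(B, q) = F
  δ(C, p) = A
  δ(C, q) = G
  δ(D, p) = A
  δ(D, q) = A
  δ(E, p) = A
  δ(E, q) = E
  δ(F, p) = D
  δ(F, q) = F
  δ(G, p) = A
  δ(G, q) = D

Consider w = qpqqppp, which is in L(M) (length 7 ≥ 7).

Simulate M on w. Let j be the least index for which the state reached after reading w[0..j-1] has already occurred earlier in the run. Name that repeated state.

Run of M on w = q p q q p p p:
  step 0: A  (start)
  step 1: B  (read q: A→B)
  step 2: E  (read p: B→E)
  step 3: E  (read q: E→E)   ← first repeat (E seen earlier)
  step 4: E  (read q: E→E)
  step 5: A  (read p: E→A)
  step 6: B  (read p: A→B)
  step 7: E  (read p: B→E)

The earliest repeat is at step j = 3: M is in E, which it already visited at step i = 2.
With |Q| = 7, pigeonhole forces a state repeat no later than step 7; the substring read between the first and second visits to that state can be pumped.

E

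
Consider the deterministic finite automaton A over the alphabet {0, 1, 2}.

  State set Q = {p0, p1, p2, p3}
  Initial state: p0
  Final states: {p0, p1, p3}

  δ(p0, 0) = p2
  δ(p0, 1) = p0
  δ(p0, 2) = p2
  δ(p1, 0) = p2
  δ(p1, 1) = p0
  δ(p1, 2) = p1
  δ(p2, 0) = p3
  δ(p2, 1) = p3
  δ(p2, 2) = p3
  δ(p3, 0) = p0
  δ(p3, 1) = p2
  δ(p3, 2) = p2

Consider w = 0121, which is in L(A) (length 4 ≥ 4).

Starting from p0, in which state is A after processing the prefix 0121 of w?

p3

State sequence: p0 -0-> p2 -1-> p3 -2-> p2 -1-> p3

After reading 4 characters, A is in state p3.
(This kind of state-tracing is the core of the pumping-lemma construction: with 4 states, pigeonhole forces a repeat within the first 4 steps.)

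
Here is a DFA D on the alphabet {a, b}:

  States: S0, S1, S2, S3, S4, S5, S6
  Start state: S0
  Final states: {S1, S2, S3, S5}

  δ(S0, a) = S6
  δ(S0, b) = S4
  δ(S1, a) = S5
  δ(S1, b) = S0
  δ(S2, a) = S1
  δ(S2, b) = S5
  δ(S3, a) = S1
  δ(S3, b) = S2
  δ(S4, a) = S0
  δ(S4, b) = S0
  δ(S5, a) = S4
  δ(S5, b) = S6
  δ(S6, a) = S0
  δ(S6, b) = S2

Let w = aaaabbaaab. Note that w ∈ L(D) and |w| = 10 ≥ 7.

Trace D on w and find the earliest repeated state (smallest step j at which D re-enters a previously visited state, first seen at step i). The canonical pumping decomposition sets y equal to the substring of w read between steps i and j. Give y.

State sequence: S0 -a-> S6 -a-> S0 -a-> S6 -a-> S0 -b-> S4 -b-> S0 -a-> S6 -a-> S0 -a-> S6 -b-> S2
First repeat at step 2: S0 was already visited.

So i = 0, j = 2, giving x = w[0:0] = ε, y = w[0:2] = aa, z = w[2:10] = aabbaaab.
Check: |xy| = 2 ≤ 7 and |y| = 2 ≥ 1. Reading y takes D from S0 back to S0, so every xyⁱz is accepted.

aa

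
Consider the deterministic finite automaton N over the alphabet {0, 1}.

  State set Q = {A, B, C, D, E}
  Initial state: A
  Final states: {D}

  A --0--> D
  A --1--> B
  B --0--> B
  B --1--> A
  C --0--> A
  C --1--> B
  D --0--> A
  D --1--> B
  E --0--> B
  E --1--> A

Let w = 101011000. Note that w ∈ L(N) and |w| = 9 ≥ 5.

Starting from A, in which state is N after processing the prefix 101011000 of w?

D

Run of N on the first 9 characters of w = 1 0 1 0 1 1 0 0 0:
  step 0: A  (start)
  step 1: B  (read 1: A→B)
  step 2: B  (read 0: B→B)
  step 3: A  (read 1: B→A)
  step 4: D  (read 0: A→D)
  step 5: B  (read 1: D→B)
  step 6: A  (read 1: B→A)
  step 7: D  (read 0: A→D)
  step 8: A  (read 0: D→A)
  step 9: D  (read 0: A→D)

After reading 9 characters, N is in state D.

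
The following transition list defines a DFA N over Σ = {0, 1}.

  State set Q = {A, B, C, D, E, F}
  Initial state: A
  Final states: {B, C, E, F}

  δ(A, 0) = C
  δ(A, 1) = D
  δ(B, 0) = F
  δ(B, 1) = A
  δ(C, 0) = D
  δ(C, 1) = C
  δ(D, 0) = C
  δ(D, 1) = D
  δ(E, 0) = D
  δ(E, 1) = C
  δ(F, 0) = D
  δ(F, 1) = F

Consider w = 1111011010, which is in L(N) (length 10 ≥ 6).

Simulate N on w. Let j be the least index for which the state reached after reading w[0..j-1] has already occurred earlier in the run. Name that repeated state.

Run of N on w = 1 1 1 1 0 1 1 0 1 0:
  step 0: A  (start)
  step 1: D  (read 1: A→D)
  step 2: D  (read 1: D→D)   ← first repeat (D seen earlier)
  step 3: D  (read 1: D→D)
  step 4: D  (read 1: D→D)
  step 5: C  (read 0: D→C)
  step 6: C  (read 1: C→C)
  step 7: C  (read 1: C→C)
  step 8: D  (read 0: C→D)
  step 9: D  (read 1: D→D)
  step 10: C  (read 0: D→C)

The earliest repeat is at step j = 2: N is in D, which it already visited at step i = 1.

D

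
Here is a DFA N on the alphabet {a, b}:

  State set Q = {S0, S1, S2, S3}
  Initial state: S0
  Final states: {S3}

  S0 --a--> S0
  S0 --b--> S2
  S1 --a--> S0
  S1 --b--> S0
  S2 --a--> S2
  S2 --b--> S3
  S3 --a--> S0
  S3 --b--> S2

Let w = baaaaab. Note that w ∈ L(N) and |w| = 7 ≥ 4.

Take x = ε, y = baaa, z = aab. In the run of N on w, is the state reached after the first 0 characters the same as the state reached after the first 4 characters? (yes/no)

no

Run of N on the first 4 characters of w = b a a a:
  step 0: S0  (start)
  step 1: S2  (read b: S0→S2)
  step 2: S2  (read a: S2→S2)
  step 3: S2  (read a: S2→S2)
  step 4: S2  (read a: S2→S2)

After x (step 0): S0. After xy (step 4): S2.
They differ (S0 ≠ S2), so y is not a cycle from the state after x; this split is not the one the pumping-lemma construction produces, and pumping y need not keep the string in L(N).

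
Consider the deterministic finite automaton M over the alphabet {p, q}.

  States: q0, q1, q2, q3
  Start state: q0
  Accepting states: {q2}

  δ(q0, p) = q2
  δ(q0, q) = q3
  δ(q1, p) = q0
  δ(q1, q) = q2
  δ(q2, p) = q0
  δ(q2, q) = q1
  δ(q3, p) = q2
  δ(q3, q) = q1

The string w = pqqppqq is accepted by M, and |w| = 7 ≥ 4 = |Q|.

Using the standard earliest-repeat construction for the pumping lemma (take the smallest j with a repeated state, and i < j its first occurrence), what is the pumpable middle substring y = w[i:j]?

State sequence: q0 -p-> q2 -q-> q1 -q-> q2 -p-> q0 -p-> q2 -q-> q1 -q-> q2
First repeat at step 3: q2 was already visited.

So i = 1, j = 3, giving x = w[0:1] = p, y = w[1:3] = qq, z = w[3:7] = ppqq.
Check: |xy| = 3 ≤ 4 and |y| = 2 ≥ 1. Reading y takes M from q2 back to q2, so every xyⁱz is accepted.

qq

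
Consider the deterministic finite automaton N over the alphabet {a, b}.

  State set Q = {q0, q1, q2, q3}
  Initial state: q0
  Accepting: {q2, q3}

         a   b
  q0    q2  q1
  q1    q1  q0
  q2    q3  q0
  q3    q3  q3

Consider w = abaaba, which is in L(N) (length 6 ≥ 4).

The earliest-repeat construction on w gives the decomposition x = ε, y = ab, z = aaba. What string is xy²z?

ababaaba

xy^2z = ε·ab·ab·aaba = ababaaba.
Reading y = ab takes N from q0 back to q0, so after x·y·y the machine is still in q0, and z then leads to the accepting state q3. Hence ababaaba ∈ L(N).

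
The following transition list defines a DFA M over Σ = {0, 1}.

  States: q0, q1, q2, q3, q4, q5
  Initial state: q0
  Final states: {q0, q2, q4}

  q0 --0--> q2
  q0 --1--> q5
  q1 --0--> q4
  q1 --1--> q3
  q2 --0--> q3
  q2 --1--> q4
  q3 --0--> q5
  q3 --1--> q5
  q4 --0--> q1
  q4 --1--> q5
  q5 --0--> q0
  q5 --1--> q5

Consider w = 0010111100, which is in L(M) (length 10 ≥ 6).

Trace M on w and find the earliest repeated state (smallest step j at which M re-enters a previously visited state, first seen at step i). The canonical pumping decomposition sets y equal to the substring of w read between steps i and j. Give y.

0010

State sequence: q0 -0-> q2 -0-> q3 -1-> q5 -0-> q0 -1-> q5 -1-> q5 -1-> q5 -1-> q5 -0-> q0 -0-> q2
First repeat at step 4: q0 was already visited.

So i = 0, j = 4, giving x = w[0:0] = ε, y = w[0:4] = 0010, z = w[4:10] = 111100.
Check: |xy| = 4 ≤ 6 and |y| = 4 ≥ 1. Reading y takes M from q0 back to q0, so every xyⁱz is accepted.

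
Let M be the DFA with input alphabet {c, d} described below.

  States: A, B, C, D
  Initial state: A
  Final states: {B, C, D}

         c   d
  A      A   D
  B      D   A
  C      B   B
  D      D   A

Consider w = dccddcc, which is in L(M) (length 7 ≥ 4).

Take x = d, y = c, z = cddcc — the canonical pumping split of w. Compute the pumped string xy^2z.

xy^2z = d·c·c·cddcc = dcccddcc.
Reading y = c takes M from D back to D, so after x·y·y the machine is still in D, and z then leads to the accepting state D. Hence dcccddcc ∈ L(M).

dcccddcc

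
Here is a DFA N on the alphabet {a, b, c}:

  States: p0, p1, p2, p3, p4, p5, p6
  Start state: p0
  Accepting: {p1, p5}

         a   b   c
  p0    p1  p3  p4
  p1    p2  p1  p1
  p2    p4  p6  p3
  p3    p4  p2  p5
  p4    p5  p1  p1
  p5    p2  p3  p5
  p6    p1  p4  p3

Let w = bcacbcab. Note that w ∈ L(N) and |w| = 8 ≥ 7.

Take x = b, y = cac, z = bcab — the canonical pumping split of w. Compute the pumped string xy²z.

xy^2z = b·cac·cac·bcab = bcaccacbcab.
Reading y = cac takes N from p3 back to p3, so after x·y·y the machine is still in p3, and z then leads to the accepting state p1. Hence bcaccacbcab ∈ L(N).

bcaccacbcab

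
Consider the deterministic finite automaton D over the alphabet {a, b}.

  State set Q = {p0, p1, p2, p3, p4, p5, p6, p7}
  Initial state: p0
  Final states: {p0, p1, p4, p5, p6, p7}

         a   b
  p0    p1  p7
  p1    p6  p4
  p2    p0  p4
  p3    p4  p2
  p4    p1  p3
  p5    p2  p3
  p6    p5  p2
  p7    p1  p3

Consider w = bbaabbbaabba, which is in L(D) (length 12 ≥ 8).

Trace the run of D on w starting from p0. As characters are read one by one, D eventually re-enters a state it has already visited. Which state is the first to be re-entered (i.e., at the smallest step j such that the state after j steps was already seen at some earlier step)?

p4

Run of D on w = b b a a b b b a a b b a:
  step 0: p0  (start)
  step 1: p7  (read b: p0→p7)
  step 2: p3  (read b: p7→p3)
  step 3: p4  (read a: p3→p4)
  step 4: p1  (read a: p4→p1)
  step 5: p4  (read b: p1→p4)   ← first repeat (p4 seen earlier)
  step 6: p3  (read b: p4→p3)
  step 7: p2  (read b: p3→p2)
  step 8: p0  (read a: p2→p0)
  step 9: p1  (read a: p0→p1)
  step 10: p4  (read b: p1→p4)
  step 11: p3  (read b: p4→p3)
  step 12: p4  (read a: p3→p4)

The earliest repeat is at step j = 5: D is in p4, which it already visited at step i = 3.
With |Q| = 8, pigeonhole forces a state repeat no later than step 8; the substring read between the first and second visits to that state can be pumped.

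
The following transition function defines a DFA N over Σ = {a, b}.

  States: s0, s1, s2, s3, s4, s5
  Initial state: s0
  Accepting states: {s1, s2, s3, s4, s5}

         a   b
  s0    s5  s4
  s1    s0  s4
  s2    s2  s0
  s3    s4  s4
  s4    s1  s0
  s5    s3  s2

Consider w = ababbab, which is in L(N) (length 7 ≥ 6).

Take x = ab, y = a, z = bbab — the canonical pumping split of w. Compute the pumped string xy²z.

xy^2z = ab·a·a·bbab = abaabbab.
Reading y = a takes N from s2 back to s2, so after x·y·y the machine is still in s2, and z then leads to the accepting state s4. Hence abaabbab ∈ L(N).

abaabbab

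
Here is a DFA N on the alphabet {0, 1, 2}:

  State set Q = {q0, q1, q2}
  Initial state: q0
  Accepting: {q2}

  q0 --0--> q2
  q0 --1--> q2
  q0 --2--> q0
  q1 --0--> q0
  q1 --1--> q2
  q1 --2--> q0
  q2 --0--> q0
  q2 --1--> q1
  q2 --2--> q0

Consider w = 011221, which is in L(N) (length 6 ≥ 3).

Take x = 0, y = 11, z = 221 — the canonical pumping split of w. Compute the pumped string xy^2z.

01111221

xy^2z = 0·11·11·221 = 01111221.
Reading y = 11 takes N from q2 back to q2, so after x·y·y the machine is still in q2, and z then leads to the accepting state q2. Hence 01111221 ∈ L(N).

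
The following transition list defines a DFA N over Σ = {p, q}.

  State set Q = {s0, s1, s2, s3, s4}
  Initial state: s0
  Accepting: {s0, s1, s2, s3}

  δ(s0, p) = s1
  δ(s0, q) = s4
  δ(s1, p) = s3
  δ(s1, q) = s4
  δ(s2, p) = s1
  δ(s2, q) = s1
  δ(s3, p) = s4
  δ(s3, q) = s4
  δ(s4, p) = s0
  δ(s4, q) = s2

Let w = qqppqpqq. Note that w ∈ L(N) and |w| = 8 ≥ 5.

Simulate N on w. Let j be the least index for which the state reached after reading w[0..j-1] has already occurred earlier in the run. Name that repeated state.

s4

Run of N on w = q q p p q p q q:
  step 0: s0  (start)
  step 1: s4  (read q: s0→s4)
  step 2: s2  (read q: s4→s2)
  step 3: s1  (read p: s2→s1)
  step 4: s3  (read p: s1→s3)
  step 5: s4  (read q: s3→s4)   ← first repeat (s4 seen earlier)
  step 6: s0  (read p: s4→s0)
  step 7: s4  (read q: s0→s4)
  step 8: s2  (read q: s4→s2)

The earliest repeat is at step j = 5: N is in s4, which it already visited at step i = 1.
Since N has 5 states, any run of length ≥ 5 visits 5+1 states, so by pigeonhole some state repeats within the first 5 steps — that repeat gives the pumpable loop.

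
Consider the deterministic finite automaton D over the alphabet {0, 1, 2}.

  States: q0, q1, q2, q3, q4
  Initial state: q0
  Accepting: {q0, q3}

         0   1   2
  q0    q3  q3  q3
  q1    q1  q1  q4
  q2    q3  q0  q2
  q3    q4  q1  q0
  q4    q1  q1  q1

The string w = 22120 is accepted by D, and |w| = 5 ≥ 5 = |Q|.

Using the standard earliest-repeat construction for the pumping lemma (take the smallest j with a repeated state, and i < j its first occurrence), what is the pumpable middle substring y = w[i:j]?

22

Run of D on w = 2 2 1 2 0:
  step 0: q0  (start)
  step 1: q3  (read 2: q0→q3)
  step 2: q0  (read 2: q3→q0)   ← first repeat (q0 seen earlier)
  step 3: q3  (read 1: q0→q3)
  step 4: q0  (read 2: q3→q0)
  step 5: q3  (read 0: q0→q3)

So i = 0, j = 2, giving x = w[0:0] = ε, y = w[0:2] = 22, z = w[2:5] = 120.
Check: |xy| = 2 ≤ 5 and |y| = 2 ≥ 1. Reading y takes D from q0 back to q0, so every xyⁱz is accepted.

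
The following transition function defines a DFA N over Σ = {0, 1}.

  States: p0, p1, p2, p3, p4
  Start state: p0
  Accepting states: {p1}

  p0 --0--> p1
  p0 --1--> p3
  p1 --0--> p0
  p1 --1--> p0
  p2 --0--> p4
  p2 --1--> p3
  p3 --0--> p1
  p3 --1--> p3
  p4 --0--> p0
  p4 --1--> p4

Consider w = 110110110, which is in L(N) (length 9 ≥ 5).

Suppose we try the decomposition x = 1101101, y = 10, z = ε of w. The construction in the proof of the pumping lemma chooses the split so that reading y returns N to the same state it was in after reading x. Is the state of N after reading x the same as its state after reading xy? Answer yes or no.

no

State sequence: p0 -1-> p3 -1-> p3 -0-> p1 -1-> p0 -1-> p3 -0-> p1 -1-> p0 -1-> p3 -0-> p1

After x (step 7): p0. After xy (step 9): p1.
They differ (p0 ≠ p1), so y is not a cycle from the state after x; this split is not the one the pumping-lemma construction produces, and pumping y need not keep the string in L(N).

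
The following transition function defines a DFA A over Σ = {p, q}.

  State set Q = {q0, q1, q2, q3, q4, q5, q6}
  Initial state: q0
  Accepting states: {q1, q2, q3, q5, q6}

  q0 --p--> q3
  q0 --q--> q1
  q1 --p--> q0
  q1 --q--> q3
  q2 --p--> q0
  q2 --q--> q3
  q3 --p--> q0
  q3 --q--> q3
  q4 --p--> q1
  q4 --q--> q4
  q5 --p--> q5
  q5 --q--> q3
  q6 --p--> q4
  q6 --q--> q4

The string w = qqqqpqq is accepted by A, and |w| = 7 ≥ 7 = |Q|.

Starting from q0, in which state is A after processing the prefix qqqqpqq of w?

Run of A on the first 7 characters of w = q q q q p q q:
  step 0: q0  (start)
  step 1: q1  (read q: q0→q1)
  step 2: q3  (read q: q1→q3)
  step 3: q3  (read q: q3→q3)
  step 4: q3  (read q: q3→q3)
  step 5: q0  (read p: q3→q0)
  step 6: q1  (read q: q0→q1)
  step 7: q3  (read q: q1→q3)

After reading 7 characters, A is in state q3.

q3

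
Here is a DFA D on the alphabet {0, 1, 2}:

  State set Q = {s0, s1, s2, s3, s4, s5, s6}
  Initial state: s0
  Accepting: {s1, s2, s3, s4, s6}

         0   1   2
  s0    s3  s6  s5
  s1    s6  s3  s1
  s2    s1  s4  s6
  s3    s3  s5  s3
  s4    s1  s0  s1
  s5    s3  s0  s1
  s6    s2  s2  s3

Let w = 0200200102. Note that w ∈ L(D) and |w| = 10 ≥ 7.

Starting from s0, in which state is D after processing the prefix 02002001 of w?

s5

Run of D on the first 8 characters of w = 0 2 0 0 2 0 0 1:
  step 0: s0  (start)
  step 1: s3  (read 0: s0→s3)
  step 2: s3  (read 2: s3→s3)
  step 3: s3  (read 0: s3→s3)
  step 4: s3  (read 0: s3→s3)
  step 5: s3  (read 2: s3→s3)
  step 6: s3  (read 0: s3→s3)
  step 7: s3  (read 0: s3→s3)
  step 8: s5  (read 1: s3→s5)

After reading 8 characters, D is in state s5.
(This kind of state-tracing is the core of the pumping-lemma construction: with 7 states, pigeonhole forces a repeat within the first 7 steps.)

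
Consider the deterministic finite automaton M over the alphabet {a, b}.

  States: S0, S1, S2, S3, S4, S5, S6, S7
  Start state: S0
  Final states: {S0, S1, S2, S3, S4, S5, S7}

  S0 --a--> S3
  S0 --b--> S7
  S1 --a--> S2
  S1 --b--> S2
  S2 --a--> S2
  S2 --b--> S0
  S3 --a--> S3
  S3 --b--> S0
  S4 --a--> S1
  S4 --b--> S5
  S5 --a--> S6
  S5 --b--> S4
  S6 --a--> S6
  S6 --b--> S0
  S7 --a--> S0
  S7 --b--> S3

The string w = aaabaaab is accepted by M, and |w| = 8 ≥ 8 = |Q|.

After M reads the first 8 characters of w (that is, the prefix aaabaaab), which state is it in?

S0

State sequence: S0 -a-> S3 -a-> S3 -a-> S3 -b-> S0 -a-> S3 -a-> S3 -a-> S3 -b-> S0

After reading 8 characters, M is in state S0.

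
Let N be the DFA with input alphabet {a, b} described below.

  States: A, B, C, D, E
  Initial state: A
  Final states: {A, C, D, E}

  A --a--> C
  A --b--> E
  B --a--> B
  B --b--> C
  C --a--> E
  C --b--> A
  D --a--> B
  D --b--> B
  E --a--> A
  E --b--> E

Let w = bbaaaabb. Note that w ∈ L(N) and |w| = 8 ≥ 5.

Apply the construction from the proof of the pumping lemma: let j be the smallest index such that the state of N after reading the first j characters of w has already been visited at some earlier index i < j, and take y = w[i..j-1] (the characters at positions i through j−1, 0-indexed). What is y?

b

State sequence: A -b-> E -b-> E -a-> A -a-> C -a-> E -a-> A -b-> E -b-> E
First repeat at step 2: E was already visited.

So i = 1, j = 2, giving x = w[0:1] = b, y = w[1:2] = b, z = w[2:8] = aaaabb.
Check: |xy| = 2 ≤ 5 and |y| = 1 ≥ 1. Reading y takes N from E back to E, so every xyⁱz is accepted.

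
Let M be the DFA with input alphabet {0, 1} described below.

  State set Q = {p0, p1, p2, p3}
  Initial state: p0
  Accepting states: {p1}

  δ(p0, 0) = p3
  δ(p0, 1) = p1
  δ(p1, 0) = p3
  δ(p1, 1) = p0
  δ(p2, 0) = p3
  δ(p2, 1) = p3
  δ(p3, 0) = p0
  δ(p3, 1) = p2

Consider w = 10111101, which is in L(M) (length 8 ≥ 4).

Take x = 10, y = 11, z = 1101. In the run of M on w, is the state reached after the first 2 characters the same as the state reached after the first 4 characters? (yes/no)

yes

State sequence: p0 -1-> p1 -0-> p3 -1-> p2 -1-> p3

After x (step 2): p3. After xy (step 4): p3.
They match, so y = 11 drives M around a cycle from p3 back to itself; pumping y any number of times keeps M in p3 before reading z, and xyⁱz ∈ L(M) for every i ≥ 0.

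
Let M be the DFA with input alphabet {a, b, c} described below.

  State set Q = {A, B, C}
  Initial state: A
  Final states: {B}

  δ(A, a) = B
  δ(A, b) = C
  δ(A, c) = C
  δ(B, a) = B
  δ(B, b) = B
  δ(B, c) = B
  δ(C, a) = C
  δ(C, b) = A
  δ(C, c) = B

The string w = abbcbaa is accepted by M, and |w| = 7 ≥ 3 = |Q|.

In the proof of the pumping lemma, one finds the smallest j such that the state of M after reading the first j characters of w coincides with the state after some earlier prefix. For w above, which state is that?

B

State sequence: A -a-> B -b-> B -b-> B -c-> B -b-> B -a-> B -a-> B
First repeat at step 2: B was already visited.

The earliest repeat is at step j = 2: M is in B, which it already visited at step i = 1.
Since M has 3 states, any run of length ≥ 3 visits 3+1 states, so by pigeonhole some state repeats within the first 3 steps — that repeat gives the pumpable loop.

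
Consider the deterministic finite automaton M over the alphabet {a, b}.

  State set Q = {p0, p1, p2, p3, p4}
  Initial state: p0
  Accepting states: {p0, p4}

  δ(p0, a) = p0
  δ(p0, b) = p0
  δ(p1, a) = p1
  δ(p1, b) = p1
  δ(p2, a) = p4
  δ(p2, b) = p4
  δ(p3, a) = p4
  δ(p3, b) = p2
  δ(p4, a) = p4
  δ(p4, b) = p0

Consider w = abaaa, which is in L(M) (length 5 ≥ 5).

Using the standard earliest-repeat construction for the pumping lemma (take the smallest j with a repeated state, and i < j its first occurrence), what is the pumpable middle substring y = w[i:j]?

State sequence: p0 -a-> p0 -b-> p0 -a-> p0 -a-> p0 -a-> p0
First repeat at step 1: p0 was already visited.

So i = 0, j = 1, giving x = w[0:0] = ε, y = w[0:1] = a, z = w[1:5] = baaa.
Check: |xy| = 1 ≤ 5 and |y| = 1 ≥ 1. Reading y takes M from p0 back to p0, so every xyⁱz is accepted.
Pumping length from the standard proof: p = 5 (the number of states). The repeated state found above gives |xy| = j ≤ 5 and |y| = j − i ≥ 1.

a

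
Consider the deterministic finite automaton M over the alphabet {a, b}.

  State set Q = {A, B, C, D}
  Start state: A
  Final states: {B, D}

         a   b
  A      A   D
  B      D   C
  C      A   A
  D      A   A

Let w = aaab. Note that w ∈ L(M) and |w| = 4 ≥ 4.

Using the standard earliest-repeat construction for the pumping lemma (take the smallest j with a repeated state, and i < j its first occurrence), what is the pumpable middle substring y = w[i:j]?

Run of M on w = a a a b:
  step 0: A  (start)
  step 1: A  (read a: A→A)   ← first repeat (A seen earlier)
  step 2: A  (read a: A→A)
  step 3: A  (read a: A→A)
  step 4: D  (read b: A→D)

So i = 0, j = 1, giving x = w[0:0] = ε, y = w[0:1] = a, z = w[1:4] = aab.
Check: |xy| = 1 ≤ 4 and |y| = 1 ≥ 1. Reading y takes M from A back to A, so every xyⁱz is accepted.
Since M has 4 states, any run of length ≥ 4 visits 4+1 states, so by pigeonhole some state repeats within the first 4 steps — that repeat gives the pumpable loop.

a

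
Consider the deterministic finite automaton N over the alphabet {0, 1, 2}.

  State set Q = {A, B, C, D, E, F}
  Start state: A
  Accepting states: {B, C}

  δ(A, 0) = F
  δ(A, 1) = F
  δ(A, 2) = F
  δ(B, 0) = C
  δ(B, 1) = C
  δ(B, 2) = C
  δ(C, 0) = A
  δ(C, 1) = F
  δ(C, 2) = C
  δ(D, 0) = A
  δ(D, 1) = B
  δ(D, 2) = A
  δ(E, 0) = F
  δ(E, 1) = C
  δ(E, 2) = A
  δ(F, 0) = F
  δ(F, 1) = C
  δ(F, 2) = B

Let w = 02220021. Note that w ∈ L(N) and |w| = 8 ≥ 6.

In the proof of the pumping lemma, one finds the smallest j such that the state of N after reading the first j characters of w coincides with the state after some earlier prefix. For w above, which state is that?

State sequence: A -0-> F -2-> B -2-> C -2-> C -0-> A -0-> F -2-> B -1-> C
First repeat at step 4: C was already visited.

The earliest repeat is at step j = 4: N is in C, which it already visited at step i = 3.
The DFA has 6 states, so the proof of the pumping lemma guarantees a repeated state among the first 6+1 visited; the segment between the two visits is the pumpable y.

C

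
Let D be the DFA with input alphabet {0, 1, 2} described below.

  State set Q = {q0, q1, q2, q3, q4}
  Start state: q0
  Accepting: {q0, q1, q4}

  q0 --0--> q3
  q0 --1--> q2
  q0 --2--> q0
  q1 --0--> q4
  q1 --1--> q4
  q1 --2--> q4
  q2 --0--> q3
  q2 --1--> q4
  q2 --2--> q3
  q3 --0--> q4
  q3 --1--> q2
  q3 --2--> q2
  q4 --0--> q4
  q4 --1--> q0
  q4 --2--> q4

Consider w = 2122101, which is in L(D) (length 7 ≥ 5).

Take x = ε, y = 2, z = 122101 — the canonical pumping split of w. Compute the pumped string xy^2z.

xy^2z = ε·2·2·122101 = 22122101.
Reading y = 2 takes D from q0 back to q0, so after x·y·y the machine is still in q0, and z then leads to the accepting state q0. Hence 22122101 ∈ L(D).

22122101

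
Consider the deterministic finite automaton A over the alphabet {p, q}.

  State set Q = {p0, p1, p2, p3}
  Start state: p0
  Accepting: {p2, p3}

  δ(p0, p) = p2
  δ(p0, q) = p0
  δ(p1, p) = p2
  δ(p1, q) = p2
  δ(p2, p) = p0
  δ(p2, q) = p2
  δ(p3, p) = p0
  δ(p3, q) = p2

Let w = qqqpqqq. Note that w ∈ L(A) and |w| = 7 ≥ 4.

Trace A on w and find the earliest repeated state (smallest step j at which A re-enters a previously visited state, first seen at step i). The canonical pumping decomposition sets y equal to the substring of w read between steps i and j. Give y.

Run of A on w = q q q p q q q:
  step 0: p0  (start)
  step 1: p0  (read q: p0→p0)   ← first repeat (p0 seen earlier)
  step 2: p0  (read q: p0→p0)
  step 3: p0  (read q: p0→p0)
  step 4: p2  (read p: p0→p2)
  step 5: p2  (read q: p2→p2)
  step 6: p2  (read q: p2→p2)
  step 7: p2  (read q: p2→p2)

So i = 0, j = 1, giving x = w[0:0] = ε, y = w[0:1] = q, z = w[1:7] = qqpqqq.
Check: |xy| = 1 ≤ 4 and |y| = 1 ≥ 1. Reading y takes A from p0 back to p0, so every xyⁱz is accepted.

q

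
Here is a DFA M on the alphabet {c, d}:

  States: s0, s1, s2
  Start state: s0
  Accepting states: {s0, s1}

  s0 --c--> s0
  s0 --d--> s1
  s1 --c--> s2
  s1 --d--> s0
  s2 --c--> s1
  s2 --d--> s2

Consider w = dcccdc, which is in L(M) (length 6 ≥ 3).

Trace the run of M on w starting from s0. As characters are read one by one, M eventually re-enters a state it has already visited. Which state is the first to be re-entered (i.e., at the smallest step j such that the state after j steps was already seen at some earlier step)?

s1

Run of M on w = d c c c d c:
  step 0: s0  (start)
  step 1: s1  (read d: s0→s1)
  step 2: s2  (read c: s1→s2)
  step 3: s1  (read c: s2→s1)   ← first repeat (s1 seen earlier)
  step 4: s2  (read c: s1→s2)
  step 5: s2  (read d: s2→s2)
  step 6: s1  (read c: s2→s1)

The earliest repeat is at step j = 3: M is in s1, which it already visited at step i = 1.
The DFA has 3 states, so the proof of the pumping lemma guarantees a repeated state among the first 3+1 visited; the segment between the two visits is the pumpable y.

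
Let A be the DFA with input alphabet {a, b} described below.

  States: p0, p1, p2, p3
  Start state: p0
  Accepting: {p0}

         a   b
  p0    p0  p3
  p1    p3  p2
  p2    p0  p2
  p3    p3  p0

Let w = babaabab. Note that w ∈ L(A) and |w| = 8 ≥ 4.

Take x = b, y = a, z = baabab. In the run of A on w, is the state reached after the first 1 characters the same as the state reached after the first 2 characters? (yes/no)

yes

State sequence: p0 -b-> p3 -a-> p3

After x (step 1): p3. After xy (step 2): p3.
They match, so y = a drives A around a cycle from p3 back to itself; pumping y any number of times keeps A in p3 before reading z, and xyⁱz ∈ L(A) for every i ≥ 0.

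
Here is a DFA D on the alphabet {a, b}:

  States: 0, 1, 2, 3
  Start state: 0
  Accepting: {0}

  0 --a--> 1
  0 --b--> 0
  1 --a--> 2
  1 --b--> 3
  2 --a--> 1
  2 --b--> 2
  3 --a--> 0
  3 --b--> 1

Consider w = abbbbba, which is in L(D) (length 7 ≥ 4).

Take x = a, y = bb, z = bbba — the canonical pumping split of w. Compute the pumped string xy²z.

abbbbbbba

xy^2z = a·bb·bb·bbba = abbbbbbba.
Reading y = bb takes D from 1 back to 1, so after x·y·y the machine is still in 1, and z then leads to the accepting state 0. Hence abbbbbbba ∈ L(D).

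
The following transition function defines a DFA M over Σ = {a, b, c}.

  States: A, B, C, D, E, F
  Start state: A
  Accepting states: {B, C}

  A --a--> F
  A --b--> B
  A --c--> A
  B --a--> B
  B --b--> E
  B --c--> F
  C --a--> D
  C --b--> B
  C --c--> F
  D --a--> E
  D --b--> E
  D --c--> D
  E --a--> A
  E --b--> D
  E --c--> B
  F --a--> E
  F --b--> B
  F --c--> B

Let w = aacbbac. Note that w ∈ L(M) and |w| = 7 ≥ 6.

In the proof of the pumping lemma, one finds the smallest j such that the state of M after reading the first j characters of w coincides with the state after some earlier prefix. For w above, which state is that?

E

Run of M on w = a a c b b a c:
  step 0: A  (start)
  step 1: F  (read a: A→F)
  step 2: E  (read a: F→E)
  step 3: B  (read c: E→B)
  step 4: E  (read b: B→E)   ← first repeat (E seen earlier)
  step 5: D  (read b: E→D)
  step 6: E  (read a: D→E)
  step 7: B  (read c: E→B)

The earliest repeat is at step j = 4: M is in E, which it already visited at step i = 2.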